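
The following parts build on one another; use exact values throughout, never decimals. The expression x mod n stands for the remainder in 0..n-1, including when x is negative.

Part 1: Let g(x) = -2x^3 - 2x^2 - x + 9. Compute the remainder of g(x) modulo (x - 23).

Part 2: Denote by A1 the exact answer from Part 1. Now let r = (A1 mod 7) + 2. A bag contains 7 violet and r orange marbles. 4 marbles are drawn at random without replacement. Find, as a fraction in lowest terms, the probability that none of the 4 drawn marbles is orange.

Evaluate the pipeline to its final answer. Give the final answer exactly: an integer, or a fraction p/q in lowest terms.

Part 1: remainder = value at the root: -2*(23)^3 - 2*(23)^2 - 1*(23)^1 + 9 = (-24334) + (-1058) + (-23) + (9) = -25406; answer -25406
Part 2: A1 = -25406; r = 6; total draws C(13,4) = 715; favorable C(7,4) = 35; P = 7/143; answer 7/143

7/143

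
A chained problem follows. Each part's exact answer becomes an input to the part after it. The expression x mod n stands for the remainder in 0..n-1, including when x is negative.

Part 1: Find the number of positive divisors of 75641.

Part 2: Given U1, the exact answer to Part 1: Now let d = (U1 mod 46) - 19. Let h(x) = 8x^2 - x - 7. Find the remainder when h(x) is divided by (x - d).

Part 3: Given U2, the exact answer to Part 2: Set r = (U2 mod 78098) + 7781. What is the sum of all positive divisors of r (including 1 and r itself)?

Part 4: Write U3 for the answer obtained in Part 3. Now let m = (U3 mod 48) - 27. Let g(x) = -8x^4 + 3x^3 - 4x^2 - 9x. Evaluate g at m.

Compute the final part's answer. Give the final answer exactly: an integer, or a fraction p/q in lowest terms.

Part 1: 75641 is prime, so its only divisors are 1 and 75641; count = 2; answer 2
Part 2: U1 = 2; d = -17; remainder = value at the root: 8*(-17)^2 - 1*(-17)^1 - 7 = (2312) + (17) + (-7) = 2322; answer 2322
Part 3: U2 = 2322; r = 10103; 10103 is prime, so its only divisors are 1 and 10103; sigma = 1 + 10103 = 10104; answer 10104
Part 4: U3 = 10104; m = -3; -8*(-3)^4 + 3*(-3)^3 - 4*(-3)^2 - 9*(-3)^1 = (-648) + (-81) + (-36) + (27) = -738; answer -738

-738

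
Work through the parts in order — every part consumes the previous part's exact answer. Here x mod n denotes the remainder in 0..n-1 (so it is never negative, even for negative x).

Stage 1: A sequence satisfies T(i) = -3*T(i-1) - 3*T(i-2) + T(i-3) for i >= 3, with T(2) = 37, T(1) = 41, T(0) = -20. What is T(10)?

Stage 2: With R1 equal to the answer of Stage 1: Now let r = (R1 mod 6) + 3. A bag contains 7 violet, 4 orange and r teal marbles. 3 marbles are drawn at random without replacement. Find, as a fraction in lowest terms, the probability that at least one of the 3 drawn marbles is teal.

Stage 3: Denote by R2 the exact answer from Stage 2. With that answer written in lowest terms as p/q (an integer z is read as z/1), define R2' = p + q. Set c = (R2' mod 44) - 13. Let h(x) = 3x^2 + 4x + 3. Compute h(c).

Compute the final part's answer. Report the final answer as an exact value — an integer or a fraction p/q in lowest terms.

135

Stage 1: T(3) = -3*(37) - 3*(41) + 1*(-20) = -254; iterating: T(3)=-254, T(4)=692, T(5)=-1277, T(6)=1501, T(7)=20, T(8)=-5840, T(9)=18961, T(10)=-39343; answer -39343
Stage 2: R1 = -39343; r = 8; total draws C(19,3) = 969; complement C(11,3) = 165; favorable 969 - 165 = 804; P = 268/323; answer 268/323
Stage 3: R2 = 268/323; threaded value p + q = 591; c = 6; 3*(6)^2 + 4*(6)^1 + 3 = (108) + (24) + (3) = 135; answer 135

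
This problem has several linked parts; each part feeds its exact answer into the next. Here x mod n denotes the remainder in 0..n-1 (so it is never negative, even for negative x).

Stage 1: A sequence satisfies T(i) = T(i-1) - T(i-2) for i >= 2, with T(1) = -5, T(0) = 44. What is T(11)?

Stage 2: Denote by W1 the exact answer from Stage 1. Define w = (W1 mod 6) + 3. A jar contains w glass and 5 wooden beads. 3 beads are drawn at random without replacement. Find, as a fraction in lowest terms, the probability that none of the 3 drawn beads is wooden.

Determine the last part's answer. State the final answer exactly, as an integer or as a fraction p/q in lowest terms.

1/21

Stage 1: T(2) = 1*(-5) - 1*(44) = -49; iterating: T(2)=-49, T(3)=-44, T(4)=5, T(5)=49, T(6)=44, T(7)=-5, T(8)=-49, T(9)=-44, T(10)=5, T(11)=49; answer 49
Stage 2: W1 = 49; w = 4; total draws C(9,3) = 84; favorable C(4,3) = 4; P = 1/21; answer 1/21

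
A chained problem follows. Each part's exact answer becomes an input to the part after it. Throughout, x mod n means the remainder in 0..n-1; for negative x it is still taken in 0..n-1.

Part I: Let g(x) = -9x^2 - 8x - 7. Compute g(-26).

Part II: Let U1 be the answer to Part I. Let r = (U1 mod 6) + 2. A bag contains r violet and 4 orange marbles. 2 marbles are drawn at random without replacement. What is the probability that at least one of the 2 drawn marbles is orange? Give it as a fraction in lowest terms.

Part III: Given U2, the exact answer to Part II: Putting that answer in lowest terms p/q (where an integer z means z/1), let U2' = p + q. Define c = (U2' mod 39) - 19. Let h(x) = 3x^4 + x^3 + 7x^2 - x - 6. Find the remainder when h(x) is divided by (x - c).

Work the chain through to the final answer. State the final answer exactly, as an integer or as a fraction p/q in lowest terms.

64926

Part I: -9*(-26)^2 - 8*(-26)^1 - 7 = (-6084) + (208) + (-7) = -5883; answer -5883
Part II: U1 = -5883; r = 5; total draws C(9,2) = 36; complement C(5,2) = 10; favorable 36 - 10 = 26; P = 13/18; answer 13/18
Part III: U2 = 13/18; threaded value p + q = 31; c = 12; remainder = value at the root: 3*(12)^4 + 1*(12)^3 + 7*(12)^2 - 1*(12)^1 - 6 = (62208) + (1728) + (1008) + (-12) + (-6) = 64926; answer 64926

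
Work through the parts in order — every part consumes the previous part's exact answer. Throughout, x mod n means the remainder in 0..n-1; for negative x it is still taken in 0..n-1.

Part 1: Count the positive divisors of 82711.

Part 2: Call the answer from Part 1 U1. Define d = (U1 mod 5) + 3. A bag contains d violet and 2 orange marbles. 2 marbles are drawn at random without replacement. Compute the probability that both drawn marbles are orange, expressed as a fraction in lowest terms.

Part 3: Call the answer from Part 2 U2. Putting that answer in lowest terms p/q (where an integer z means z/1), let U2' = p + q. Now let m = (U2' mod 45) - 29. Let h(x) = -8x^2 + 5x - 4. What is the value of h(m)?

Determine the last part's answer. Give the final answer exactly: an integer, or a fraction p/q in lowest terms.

Part 1: 82711 = 107 * 773; number of divisors = (1+1) * (1+1) = 4; answer 4
Part 2: U1 = 4; d = 7; total draws C(9,2) = 36; favorable C(2,2) = 1; P = 1/36; answer 1/36
Part 3: U2 = 1/36; threaded value p + q = 37; m = 8; -8*(8)^2 + 5*(8)^1 - 4 = (-512) + (40) + (-4) = -476; answer -476

-476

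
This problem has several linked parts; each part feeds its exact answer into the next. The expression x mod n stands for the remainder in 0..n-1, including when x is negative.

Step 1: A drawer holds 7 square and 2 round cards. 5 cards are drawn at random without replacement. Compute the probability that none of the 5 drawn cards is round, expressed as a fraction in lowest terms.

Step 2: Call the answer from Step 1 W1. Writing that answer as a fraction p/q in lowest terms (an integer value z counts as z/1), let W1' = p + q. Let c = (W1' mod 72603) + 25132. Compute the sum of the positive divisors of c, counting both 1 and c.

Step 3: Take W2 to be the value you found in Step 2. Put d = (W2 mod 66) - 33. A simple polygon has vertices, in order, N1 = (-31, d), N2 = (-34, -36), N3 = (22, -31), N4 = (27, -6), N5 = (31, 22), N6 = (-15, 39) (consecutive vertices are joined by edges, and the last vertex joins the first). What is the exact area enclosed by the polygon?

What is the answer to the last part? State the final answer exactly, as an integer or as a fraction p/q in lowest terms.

Step 1: total draws C(9,5) = 126; favorable C(7,5) = 21; P = 1/6; answer 1/6
Step 2: W1 = 1/6; threaded value p + q = 7; c = 25139; 25139 = 23 * 1093; sigma = (1 + 23) * (1 + 1093) = 24 * 1094 = 26256; answer 26256
Step 3: W2 = 26256; d = 21; cross terms: (-31*-36 - -34*21)=1830, (-34*-31 - 22*-36)=1846, (22*-6 - 27*-31)=705, (27*22 - 31*-6)=780, (31*39 - -15*22)=1539, (-15*21 - -31*39)=894; twice the area = |7594| = 7594; area = 3797; answer 3797

3797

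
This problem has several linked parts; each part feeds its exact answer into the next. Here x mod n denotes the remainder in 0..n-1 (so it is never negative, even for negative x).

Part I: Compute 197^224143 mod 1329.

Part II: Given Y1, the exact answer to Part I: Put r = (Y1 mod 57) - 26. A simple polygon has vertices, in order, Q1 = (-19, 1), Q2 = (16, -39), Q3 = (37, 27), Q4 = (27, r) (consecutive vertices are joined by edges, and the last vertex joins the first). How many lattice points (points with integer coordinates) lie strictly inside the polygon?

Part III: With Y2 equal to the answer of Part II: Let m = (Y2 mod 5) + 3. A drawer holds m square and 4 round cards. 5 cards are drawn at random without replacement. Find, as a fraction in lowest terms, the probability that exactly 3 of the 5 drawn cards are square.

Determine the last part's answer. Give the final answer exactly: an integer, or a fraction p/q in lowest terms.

2/7

Part I: squarings mod 1329: 197^1=197, 197^2=268, 197^4=58, 197^8=706, 197^16=61, 197^32=1063, 197^64=319, 197^128=757, 197^256=250, 197^512=37, 197^1024=40, 197^2048=271, 197^4096=346, 197^8192=106, 197^16384=604, 197^32768=670, 197^65536=1027, 197^131072=832; 197^224143 = 197^1 * 197^2 * 197^4 * 197^8 * 197^128 * 197^256 * 197^512 * 197^2048 * 197^8192 * 197^16384 * 197^65536 * 197^131072 = 1052 (mod 1329); answer 1052
Part II: Y1 = 1052; r = 0; cross terms: (-19*-39 - 16*1)=725, (16*27 - 37*-39)=1875, (37*0 - 27*27)=-729, (27*1 - -19*0)=27; twice the area = |1898| = 1898; area = 949; boundary points = 5 + 3 + 1 + 1 = 10; strictly interior points = area - boundary/2 + 1 = 945; answer 945
Part III: Y2 = 945; m = 3; total draws C(7,5) = 21; favorable C(3,3)*C(4,2) = 6; P = 2/7; answer 2/7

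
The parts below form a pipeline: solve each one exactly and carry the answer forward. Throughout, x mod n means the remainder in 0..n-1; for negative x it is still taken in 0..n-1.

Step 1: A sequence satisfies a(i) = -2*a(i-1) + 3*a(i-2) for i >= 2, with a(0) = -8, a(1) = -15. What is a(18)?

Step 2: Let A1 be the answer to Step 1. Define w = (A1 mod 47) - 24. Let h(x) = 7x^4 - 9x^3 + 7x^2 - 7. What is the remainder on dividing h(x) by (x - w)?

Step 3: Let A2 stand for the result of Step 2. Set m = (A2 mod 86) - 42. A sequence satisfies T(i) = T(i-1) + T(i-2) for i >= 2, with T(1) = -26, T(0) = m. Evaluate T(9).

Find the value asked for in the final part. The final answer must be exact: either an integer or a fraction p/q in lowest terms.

Step 1: a(2) = -2*(-15) + 3*(-8) = 6; iterating: a(2)=6, a(3)=-57, a(4)=132, a(5)=-435, a(6)=1266, a(7)=-3837, a(8)=11472, a(9)=-34455, a(10)=103326, a(11)=-310017, a(12)=930012, a(13)=-2790075, a(14)=8370186, a(15)=-25110597, a(16)=75331752, a(17)=-225995295, a(18)=677985846; answer 677985846
Step 2: A1 = 677985846; w = 12; remainder = value at the root: 7*(12)^4 - 9*(12)^3 + 7*(12)^2 - 7 = (145152) + (-15552) + (1008) + (-7) = 130601; answer 130601
Step 3: A2 = 130601; m = 11; T(2) = 1*(-26) + 1*(11) = -15; iterating: T(2)=-15, T(3)=-41, T(4)=-56, T(5)=-97, T(6)=-153, T(7)=-250, T(8)=-403, T(9)=-653; answer -653

-653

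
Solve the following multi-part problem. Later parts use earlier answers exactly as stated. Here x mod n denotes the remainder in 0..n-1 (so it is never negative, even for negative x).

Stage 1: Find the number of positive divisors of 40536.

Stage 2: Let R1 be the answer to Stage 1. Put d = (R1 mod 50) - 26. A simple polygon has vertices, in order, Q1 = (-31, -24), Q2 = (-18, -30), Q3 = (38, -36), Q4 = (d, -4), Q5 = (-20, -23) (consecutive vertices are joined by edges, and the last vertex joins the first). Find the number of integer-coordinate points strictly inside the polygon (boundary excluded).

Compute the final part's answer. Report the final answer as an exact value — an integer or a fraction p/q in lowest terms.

Stage 1: 40536 = 2^3 * 3^2 * 563; number of divisors = (3+1) * (2+1) * (1+1) = 24; answer 24
Stage 2: R1 = 24; d = -2; cross terms: (-31*-30 - -18*-24)=498, (-18*-36 - 38*-30)=1788, (38*-4 - -2*-36)=-224, (-2*-23 - -20*-4)=-34, (-20*-24 - -31*-23)=-233; twice the area = |1795| = 1795; area = 1795/2; boundary points = 1 + 2 + 8 + 1 + 1 = 13; strictly interior points = area - boundary/2 + 1 = 892; answer 892

892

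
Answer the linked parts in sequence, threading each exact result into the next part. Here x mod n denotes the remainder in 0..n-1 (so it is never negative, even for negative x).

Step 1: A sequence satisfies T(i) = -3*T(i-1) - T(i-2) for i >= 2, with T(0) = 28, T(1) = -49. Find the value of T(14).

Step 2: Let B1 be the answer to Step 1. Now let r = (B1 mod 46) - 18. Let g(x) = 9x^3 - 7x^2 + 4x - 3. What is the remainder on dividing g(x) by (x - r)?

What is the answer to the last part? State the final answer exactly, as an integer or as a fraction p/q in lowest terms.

3

Step 1: T(2) = -3*(-49) - 1*(28) = 119; iterating: T(2)=119, T(3)=-308, T(4)=805, T(5)=-2107, T(6)=5516, T(7)=-14441, T(8)=37807, T(9)=-98980, T(10)=259133, T(11)=-678419, T(12)=1776124, T(13)=-4649953, T(14)=12173735; answer 12173735
Step 2: B1 = 12173735; r = 1; remainder = value at the root: 9*(1)^3 - 7*(1)^2 + 4*(1)^1 - 3 = (9) + (-7) + (4) + (-3) = 3; answer 3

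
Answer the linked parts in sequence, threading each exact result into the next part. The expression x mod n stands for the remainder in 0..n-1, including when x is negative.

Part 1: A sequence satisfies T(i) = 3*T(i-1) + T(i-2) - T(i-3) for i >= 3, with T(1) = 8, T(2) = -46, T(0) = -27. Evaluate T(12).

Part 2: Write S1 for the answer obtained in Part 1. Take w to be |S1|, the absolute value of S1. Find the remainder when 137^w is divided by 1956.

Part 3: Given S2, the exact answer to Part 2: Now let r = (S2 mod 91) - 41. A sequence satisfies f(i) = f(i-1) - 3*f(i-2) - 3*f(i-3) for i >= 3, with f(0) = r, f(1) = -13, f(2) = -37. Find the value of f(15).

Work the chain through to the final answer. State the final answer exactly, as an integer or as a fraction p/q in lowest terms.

Part 1: T(3) = 3*(-46) + 1*(8) - 1*(-27) = -103; iterating: T(3)=-103, T(4)=-363, T(5)=-1146, T(6)=-3698, T(7)=-11877, T(8)=-38183, T(9)=-122728, T(10)=-394490, T(11)=-1268015, T(12)=-4075807; answer -4075807
Part 2: S1 = -4075807; w = 4075807; squarings mod 1956: 137^1=137, 137^2=1165, 137^4=1717, 137^8=397, 137^16=1129, 137^32=1285, 137^64=361, 137^128=1225, 137^256=373, 137^512=253, 137^1024=1417, 137^2048=1033, 137^4096=1069, 137^8192=457, 137^16384=1513, 137^32768=649, 137^65536=661, 137^131072=733, 137^262144=1345, 137^524288=1681, 137^1048576=1297, 137^2097152=49; 137^4075807 = 137^1 * 137^2 * 137^4 * 137^8 * 137^16 * 137^256 * 137^4096 * 137^8192 * 137^131072 * 137^262144 * 137^524288 * 137^1048576 * 137^2097152 = 1733 (mod 1956); answer 1733
Part 3: S2 = 1733; r = -37; f(3) = 1*(-37) - 3*(-13) - 3*(-37) = 113; iterating: f(3)=113, f(4)=263, f(5)=35, f(6)=-1093, f(7)=-1987, f(8)=1187, f(9)=10427, f(10)=12827, f(11)=-22015, f(12)=-91777, f(13)=-64213, f(14)=277163, f(15)=745133; answer 745133

745133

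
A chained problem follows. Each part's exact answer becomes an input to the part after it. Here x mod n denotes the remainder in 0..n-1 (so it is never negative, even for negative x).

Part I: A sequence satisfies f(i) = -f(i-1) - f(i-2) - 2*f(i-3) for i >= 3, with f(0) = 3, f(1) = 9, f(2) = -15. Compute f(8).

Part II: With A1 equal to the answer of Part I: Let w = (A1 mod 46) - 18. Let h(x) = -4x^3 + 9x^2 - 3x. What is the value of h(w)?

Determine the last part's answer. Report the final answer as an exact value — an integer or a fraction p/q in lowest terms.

Part I: f(3) = -1*(-15) - 1*(9) - 2*(3) = 0; iterating: f(3)=0, f(4)=-3, f(5)=33, f(6)=-30, f(7)=3, f(8)=-39; answer -39
Part II: A1 = -39; w = -11; -4*(-11)^3 + 9*(-11)^2 - 3*(-11)^1 = (5324) + (1089) + (33) = 6446; answer 6446

6446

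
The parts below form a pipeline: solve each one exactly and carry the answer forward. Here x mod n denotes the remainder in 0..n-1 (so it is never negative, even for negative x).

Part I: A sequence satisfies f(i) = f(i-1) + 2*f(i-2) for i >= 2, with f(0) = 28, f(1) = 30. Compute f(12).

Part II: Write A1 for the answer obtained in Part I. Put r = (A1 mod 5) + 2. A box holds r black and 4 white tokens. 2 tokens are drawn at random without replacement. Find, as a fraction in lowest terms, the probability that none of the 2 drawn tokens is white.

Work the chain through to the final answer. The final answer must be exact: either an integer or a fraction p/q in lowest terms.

Part I: f(2) = 1*(30) + 2*(28) = 86; iterating: f(2)=86, f(3)=146, f(4)=318, f(5)=610, f(6)=1246, f(7)=2466, f(8)=4958, f(9)=9890, f(10)=19806, f(11)=39586, f(12)=79198; answer 79198
Part II: A1 = 79198; r = 5; total draws C(9,2) = 36; favorable C(5,2) = 10; P = 5/18; answer 5/18

5/18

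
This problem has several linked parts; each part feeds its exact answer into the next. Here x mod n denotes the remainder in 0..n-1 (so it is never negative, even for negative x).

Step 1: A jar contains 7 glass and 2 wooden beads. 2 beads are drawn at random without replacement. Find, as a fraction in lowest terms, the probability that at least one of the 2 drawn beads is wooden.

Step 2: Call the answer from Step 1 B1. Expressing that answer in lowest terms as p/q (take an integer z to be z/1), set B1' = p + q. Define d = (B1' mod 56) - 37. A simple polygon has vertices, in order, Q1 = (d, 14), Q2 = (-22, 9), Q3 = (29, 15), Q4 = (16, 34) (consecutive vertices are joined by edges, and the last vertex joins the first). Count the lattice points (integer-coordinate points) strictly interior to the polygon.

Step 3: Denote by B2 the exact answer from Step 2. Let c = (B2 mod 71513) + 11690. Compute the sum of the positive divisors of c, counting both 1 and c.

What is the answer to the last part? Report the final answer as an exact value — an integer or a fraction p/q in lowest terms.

Step 1: total draws C(9,2) = 36; complement C(7,2) = 21; favorable 36 - 21 = 15; P = 5/12; answer 5/12
Step 2: B1 = 5/12; threaded value p + q = 17; d = -20; cross terms: (-20*9 - -22*14)=128, (-22*15 - 29*9)=-591, (29*34 - 16*15)=746, (16*14 - -20*34)=904; twice the area = |1187| = 1187; area = 1187/2; boundary points = 1 + 3 + 1 + 4 = 9; strictly interior points = area - boundary/2 + 1 = 590; answer 590
Step 3: B2 = 590; c = 12280; 12280 = 2^3 * 5 * 307; sigma = (1 + 2 + 4 + 8) * (1 + 5) * (1 + 307) = 15 * 6 * 308 = 27720; answer 27720

27720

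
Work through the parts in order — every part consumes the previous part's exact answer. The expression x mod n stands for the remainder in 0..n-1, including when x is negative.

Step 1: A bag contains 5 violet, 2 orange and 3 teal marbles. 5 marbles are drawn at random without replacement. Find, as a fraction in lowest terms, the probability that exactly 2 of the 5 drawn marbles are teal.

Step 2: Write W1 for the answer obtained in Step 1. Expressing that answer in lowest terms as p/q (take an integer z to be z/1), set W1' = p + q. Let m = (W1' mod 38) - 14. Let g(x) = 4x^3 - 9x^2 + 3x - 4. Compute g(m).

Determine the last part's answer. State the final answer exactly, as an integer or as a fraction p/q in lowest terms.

32

Step 1: total draws C(10,5) = 252; favorable C(3,2)*C(7,3) = 105; P = 5/12; answer 5/12
Step 2: W1 = 5/12; threaded value p + q = 17; m = 3; 4*(3)^3 - 9*(3)^2 + 3*(3)^1 - 4 = (108) + (-81) + (9) + (-4) = 32; answer 32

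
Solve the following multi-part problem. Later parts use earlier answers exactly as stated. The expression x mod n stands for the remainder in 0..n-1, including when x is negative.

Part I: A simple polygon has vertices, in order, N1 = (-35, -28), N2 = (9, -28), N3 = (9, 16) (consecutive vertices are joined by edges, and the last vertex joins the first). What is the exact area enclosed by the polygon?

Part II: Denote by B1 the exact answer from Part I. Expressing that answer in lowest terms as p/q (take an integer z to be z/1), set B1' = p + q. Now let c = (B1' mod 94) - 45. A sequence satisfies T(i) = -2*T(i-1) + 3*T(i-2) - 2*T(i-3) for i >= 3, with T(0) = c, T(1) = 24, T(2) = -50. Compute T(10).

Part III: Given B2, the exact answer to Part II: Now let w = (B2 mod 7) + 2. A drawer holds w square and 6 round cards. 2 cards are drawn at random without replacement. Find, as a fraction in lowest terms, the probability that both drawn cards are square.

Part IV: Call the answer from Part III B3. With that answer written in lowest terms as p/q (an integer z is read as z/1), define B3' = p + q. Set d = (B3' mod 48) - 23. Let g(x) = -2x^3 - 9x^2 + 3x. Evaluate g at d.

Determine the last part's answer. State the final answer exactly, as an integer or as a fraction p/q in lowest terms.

Part I: cross terms: (-35*-28 - 9*-28)=1232, (9*16 - 9*-28)=396, (9*-28 - -35*16)=308; twice the area = |1936| = 1936; area = 968; answer 968
Part II: B1 = 968; threaded value p + q = 969; c = -16; T(3) = -2*(-50) + 3*(24) - 2*(-16) = 204; iterating: T(3)=204, T(4)=-606, T(5)=1924, T(6)=-6074, T(7)=19132, T(8)=-60334, T(9)=190212, T(10)=-599690; answer -599690
Part III: B2 = -599690; w = 2; total draws C(8,2) = 28; favorable C(2,2) = 1; P = 1/28; answer 1/28
Part IV: B3 = 1/28; threaded value p + q = 29; d = 6; -2*(6)^3 - 9*(6)^2 + 3*(6)^1 = (-432) + (-324) + (18) = -738; answer -738

-738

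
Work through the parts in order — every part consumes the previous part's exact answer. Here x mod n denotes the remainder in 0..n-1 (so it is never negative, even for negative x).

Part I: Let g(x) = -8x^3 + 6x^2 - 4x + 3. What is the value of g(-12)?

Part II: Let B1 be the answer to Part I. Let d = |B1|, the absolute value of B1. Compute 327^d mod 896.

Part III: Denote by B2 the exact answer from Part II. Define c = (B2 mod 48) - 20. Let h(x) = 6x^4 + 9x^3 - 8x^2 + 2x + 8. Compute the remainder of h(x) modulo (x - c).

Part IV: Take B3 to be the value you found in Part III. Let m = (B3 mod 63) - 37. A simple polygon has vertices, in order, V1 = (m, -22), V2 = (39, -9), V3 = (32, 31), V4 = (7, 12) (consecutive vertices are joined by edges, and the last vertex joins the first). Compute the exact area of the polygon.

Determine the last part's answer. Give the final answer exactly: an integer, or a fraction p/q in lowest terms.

Part I: -8*(-12)^3 + 6*(-12)^2 - 4*(-12)^1 + 3 = (13824) + (864) + (48) + (3) = 14739; answer 14739
Part II: B1 = 14739; d = 14739; squarings mod 896: 327^1=327, 327^2=305, 327^4=737, 327^8=193, 327^16=513, 327^32=641, 327^64=513, 327^128=641, 327^256=513, 327^512=641, 327^1024=513, 327^2048=641, 327^4096=513, 327^8192=641; 327^14739 = 327^1 * 327^2 * 327^16 * 327^128 * 327^256 * 327^2048 * 327^4096 * 327^8192 = 279 (mod 896); answer 279
Part III: B2 = 279; c = 19; remainder = value at the root: 6*(19)^4 + 9*(19)^3 - 8*(19)^2 + 2*(19)^1 + 8 = (781926) + (61731) + (-2888) + (38) + (8) = 840815; answer 840815
Part IV: B3 = 840815; m = -20; cross terms: (-20*-9 - 39*-22)=1038, (39*31 - 32*-9)=1497, (32*12 - 7*31)=167, (7*-22 - -20*12)=86; twice the area = |2788| = 2788; area = 1394; answer 1394

1394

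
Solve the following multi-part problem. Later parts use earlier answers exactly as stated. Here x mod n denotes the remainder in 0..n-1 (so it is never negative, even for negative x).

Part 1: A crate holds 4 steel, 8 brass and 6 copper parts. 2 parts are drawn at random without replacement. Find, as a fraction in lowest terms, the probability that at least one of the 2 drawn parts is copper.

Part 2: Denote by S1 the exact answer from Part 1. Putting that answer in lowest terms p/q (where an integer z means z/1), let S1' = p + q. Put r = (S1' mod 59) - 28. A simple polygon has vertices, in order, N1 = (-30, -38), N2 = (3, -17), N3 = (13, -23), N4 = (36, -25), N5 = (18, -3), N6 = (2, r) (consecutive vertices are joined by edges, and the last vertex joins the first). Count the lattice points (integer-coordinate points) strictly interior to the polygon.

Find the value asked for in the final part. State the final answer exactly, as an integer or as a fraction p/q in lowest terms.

Part 1: total draws C(18,2) = 153; complement C(12,2) = 66; favorable 153 - 66 = 87; P = 29/51; answer 29/51
Part 2: S1 = 29/51; threaded value p + q = 80; r = -7; cross terms: (-30*-17 - 3*-38)=624, (3*-23 - 13*-17)=152, (13*-25 - 36*-23)=503, (36*-3 - 18*-25)=342, (18*-7 - 2*-3)=-120, (2*-38 - -30*-7)=-286; twice the area = |1215| = 1215; area = 1215/2; boundary points = 3 + 2 + 1 + 2 + 4 + 1 = 13; strictly interior points = area - boundary/2 + 1 = 602; answer 602

602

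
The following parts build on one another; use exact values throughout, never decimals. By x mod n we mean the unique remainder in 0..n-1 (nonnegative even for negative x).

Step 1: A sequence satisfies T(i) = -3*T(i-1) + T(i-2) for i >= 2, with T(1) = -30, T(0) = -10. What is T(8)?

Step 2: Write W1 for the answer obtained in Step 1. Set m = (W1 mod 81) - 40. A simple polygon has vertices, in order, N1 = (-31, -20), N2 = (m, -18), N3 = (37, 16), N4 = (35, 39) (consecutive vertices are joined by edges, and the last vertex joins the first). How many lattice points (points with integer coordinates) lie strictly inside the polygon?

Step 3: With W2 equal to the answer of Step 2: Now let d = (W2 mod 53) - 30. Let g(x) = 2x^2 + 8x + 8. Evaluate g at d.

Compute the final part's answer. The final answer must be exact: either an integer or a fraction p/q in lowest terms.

Step 1: T(2) = -3*(-30) + 1*(-10) = 80; iterating: T(2)=80, T(3)=-270, T(4)=890, T(5)=-2940, T(6)=9710, T(7)=-32070, T(8)=105920; answer 105920
Step 2: W1 = 105920; m = 13; cross terms: (-31*-18 - 13*-20)=818, (13*16 - 37*-18)=874, (37*39 - 35*16)=883, (35*-20 - -31*39)=509; twice the area = |3084| = 3084; area = 1542; boundary points = 2 + 2 + 1 + 1 = 6; strictly interior points = area - boundary/2 + 1 = 1540; answer 1540
Step 3: W2 = 1540; d = -27; 2*(-27)^2 + 8*(-27)^1 + 8 = (1458) + (-216) + (8) = 1250; answer 1250

1250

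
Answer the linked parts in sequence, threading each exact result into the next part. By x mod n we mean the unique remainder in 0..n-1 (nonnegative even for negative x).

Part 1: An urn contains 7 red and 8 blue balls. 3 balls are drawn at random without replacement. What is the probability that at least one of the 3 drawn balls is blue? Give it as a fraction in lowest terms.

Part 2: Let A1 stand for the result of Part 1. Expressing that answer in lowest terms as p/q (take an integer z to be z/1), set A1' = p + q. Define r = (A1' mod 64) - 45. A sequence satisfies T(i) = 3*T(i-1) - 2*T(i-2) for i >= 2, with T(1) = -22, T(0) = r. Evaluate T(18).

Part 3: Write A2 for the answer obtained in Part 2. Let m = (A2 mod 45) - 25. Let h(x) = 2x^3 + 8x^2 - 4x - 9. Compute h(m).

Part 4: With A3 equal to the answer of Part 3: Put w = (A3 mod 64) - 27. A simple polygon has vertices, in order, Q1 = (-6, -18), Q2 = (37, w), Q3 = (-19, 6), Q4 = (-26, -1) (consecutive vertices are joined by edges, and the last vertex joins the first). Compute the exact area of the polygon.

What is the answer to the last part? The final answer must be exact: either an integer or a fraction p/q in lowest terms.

1343/2

Part 1: total draws C(15,3) = 455; complement C(7,3) = 35; favorable 455 - 35 = 420; P = 12/13; answer 12/13
Part 2: A1 = 12/13; threaded value p + q = 25; r = -20; T(2) = 3*(-22) - 2*(-20) = -26; iterating: T(2)=-26, T(3)=-34, T(4)=-50, T(5)=-82, T(6)=-146, T(7)=-274, T(8)=-530, T(9)=-1042, T(10)=-2066, T(11)=-4114, T(12)=-8210, T(13)=-16402, T(14)=-32786, T(15)=-65554, T(16)=-131090, T(17)=-262162, T(18)=-524306; answer -524306
Part 3: A2 = -524306; m = 9; 2*(9)^3 + 8*(9)^2 - 4*(9)^1 - 9 = (1458) + (648) + (-36) + (-9) = 2061; answer 2061
Part 4: A3 = 2061; w = -14; cross terms: (-6*-14 - 37*-18)=750, (37*6 - -19*-14)=-44, (-19*-1 - -26*6)=175, (-26*-18 - -6*-1)=462; twice the area = |1343| = 1343; area = 1343/2; answer 1343/2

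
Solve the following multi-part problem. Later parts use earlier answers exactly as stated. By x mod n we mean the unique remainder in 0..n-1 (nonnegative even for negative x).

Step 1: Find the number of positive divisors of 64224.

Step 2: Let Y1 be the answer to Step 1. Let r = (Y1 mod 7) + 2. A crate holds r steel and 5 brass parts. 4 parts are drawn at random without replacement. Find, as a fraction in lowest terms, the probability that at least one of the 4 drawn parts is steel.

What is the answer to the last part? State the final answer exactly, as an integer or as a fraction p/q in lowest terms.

13/14

Step 1: 64224 = 2^5 * 3^2 * 223; number of divisors = (5+1) * (2+1) * (1+1) = 36; answer 36
Step 2: Y1 = 36; r = 3; total draws C(8,4) = 70; complement C(5,4) = 5; favorable 70 - 5 = 65; P = 13/14; answer 13/14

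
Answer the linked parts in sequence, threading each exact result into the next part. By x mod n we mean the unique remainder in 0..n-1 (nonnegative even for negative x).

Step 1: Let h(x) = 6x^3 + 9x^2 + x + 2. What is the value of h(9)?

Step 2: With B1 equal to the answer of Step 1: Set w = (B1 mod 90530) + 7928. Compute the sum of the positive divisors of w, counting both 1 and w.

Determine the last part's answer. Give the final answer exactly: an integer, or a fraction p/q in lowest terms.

Step 1: 6*(9)^3 + 9*(9)^2 + 1*(9)^1 + 2 = (4374) + (729) + (9) + (2) = 5114; answer 5114
Step 2: B1 = 5114; w = 13042; 13042 = 2 * 6521; sigma = (1 + 2) * (1 + 6521) = 3 * 6522 = 19566; answer 19566

19566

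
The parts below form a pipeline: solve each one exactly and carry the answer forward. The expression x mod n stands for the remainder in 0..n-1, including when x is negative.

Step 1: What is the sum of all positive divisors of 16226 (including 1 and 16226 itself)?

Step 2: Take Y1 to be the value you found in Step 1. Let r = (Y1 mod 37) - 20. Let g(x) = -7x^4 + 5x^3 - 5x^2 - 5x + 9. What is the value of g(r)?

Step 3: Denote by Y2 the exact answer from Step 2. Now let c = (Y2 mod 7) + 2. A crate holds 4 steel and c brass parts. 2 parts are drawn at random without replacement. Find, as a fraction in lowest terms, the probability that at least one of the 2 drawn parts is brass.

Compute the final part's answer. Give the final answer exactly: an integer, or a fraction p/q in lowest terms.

Step 1: 16226 = 2 * 7 * 19 * 61; sigma = (1 + 2) * (1 + 7) * (1 + 19) * (1 + 61) = 3 * 8 * 20 * 62 = 29760; answer 29760
Step 2: Y1 = 29760; r = -8; -7*(-8)^4 + 5*(-8)^3 - 5*(-8)^2 - 5*(-8)^1 + 9 = (-28672) + (-2560) + (-320) + (40) + (9) = -31503; answer -31503
Step 3: Y2 = -31503; c = 6; total draws C(10,2) = 45; complement C(4,2) = 6; favorable 45 - 6 = 39; P = 13/15; answer 13/15

13/15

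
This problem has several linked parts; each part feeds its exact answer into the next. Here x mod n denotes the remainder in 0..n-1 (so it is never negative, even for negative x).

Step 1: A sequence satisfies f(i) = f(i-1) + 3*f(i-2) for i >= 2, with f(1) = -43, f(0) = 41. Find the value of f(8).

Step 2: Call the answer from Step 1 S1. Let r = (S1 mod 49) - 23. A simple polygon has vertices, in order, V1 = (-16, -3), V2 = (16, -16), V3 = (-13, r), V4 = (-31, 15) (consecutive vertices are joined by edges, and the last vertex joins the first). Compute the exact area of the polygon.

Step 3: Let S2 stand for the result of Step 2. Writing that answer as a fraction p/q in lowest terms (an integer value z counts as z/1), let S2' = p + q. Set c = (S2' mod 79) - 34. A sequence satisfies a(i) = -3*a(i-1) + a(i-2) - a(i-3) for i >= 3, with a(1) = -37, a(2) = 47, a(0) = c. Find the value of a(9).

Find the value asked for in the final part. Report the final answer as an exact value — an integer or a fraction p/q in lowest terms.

-277593

Step 1: f(2) = 1*(-43) + 3*(41) = 80; iterating: f(2)=80, f(3)=-49, f(4)=191, f(5)=44, f(6)=617, f(7)=749, f(8)=2600; answer 2600
Step 2: S1 = 2600; r = -20; cross terms: (-16*-16 - 16*-3)=304, (16*-20 - -13*-16)=-528, (-13*15 - -31*-20)=-815, (-31*-3 - -16*15)=333; twice the area = |-706| = 706; area = 353; answer 353
Step 3: S2 = 353; threaded value p + q = 354; c = 4; a(3) = -3*(47) + 1*(-37) - 1*(4) = -182; iterating: a(3)=-182, a(4)=630, a(5)=-2119, a(6)=7169, a(7)=-24256, a(8)=82056, a(9)=-277593; answer -277593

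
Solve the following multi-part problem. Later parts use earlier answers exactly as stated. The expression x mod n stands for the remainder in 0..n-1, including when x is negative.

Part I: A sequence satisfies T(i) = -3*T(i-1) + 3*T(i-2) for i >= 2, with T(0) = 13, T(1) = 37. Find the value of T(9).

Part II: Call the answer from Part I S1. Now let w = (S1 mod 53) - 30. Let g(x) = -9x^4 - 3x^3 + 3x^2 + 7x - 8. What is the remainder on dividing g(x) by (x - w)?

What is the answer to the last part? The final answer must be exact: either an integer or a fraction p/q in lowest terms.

-2480650

Part I: T(2) = -3*(37) + 3*(13) = -72; iterating: T(2)=-72, T(3)=327, T(4)=-1197, T(5)=4572, T(6)=-17307, T(7)=65637, T(8)=-248832, T(9)=943407; answer 943407
Part II: S1 = 943407; w = -23; remainder = value at the root: -9*(-23)^4 - 3*(-23)^3 + 3*(-23)^2 + 7*(-23)^1 - 8 = (-2518569) + (36501) + (1587) + (-161) + (-8) = -2480650; answer -2480650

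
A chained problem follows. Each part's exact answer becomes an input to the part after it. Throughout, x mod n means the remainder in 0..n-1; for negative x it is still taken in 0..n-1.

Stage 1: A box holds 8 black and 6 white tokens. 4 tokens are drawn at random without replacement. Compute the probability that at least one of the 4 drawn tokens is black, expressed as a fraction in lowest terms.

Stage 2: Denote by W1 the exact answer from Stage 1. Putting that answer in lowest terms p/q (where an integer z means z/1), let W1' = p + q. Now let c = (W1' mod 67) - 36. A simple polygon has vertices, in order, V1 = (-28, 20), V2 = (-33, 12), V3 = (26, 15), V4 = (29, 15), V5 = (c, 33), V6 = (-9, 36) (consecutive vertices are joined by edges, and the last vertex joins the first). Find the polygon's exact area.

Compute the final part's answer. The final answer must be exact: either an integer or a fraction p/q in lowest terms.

861

Stage 1: total draws C(14,4) = 1001; complement C(6,4) = 15; favorable 1001 - 15 = 986; P = 986/1001; answer 986/1001
Stage 2: W1 = 986/1001; threaded value p + q = 1987; c = 8; cross terms: (-28*12 - -33*20)=324, (-33*15 - 26*12)=-807, (26*15 - 29*15)=-45, (29*33 - 8*15)=837, (8*36 - -9*33)=585, (-9*20 - -28*36)=828; twice the area = |1722| = 1722; area = 861; answer 861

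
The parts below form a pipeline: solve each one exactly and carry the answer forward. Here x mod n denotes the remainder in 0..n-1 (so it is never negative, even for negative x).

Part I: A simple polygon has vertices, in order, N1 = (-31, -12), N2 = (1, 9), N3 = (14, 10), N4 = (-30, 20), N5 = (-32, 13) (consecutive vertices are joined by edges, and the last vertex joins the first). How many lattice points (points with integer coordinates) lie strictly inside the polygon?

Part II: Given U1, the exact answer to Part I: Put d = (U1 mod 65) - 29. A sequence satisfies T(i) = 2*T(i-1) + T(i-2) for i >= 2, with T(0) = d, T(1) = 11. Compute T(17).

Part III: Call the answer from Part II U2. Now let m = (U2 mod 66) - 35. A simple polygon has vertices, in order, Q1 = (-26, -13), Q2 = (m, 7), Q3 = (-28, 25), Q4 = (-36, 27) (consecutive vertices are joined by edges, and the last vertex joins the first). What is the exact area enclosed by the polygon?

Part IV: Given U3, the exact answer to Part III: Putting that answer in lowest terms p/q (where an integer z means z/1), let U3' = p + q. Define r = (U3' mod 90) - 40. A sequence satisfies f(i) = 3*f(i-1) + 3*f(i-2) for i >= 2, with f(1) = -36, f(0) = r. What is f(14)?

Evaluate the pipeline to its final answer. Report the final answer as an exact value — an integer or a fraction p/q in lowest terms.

-448638993

Part I: cross terms: (-31*9 - 1*-12)=-267, (1*10 - 14*9)=-116, (14*20 - -30*10)=580, (-30*13 - -32*20)=250, (-32*-12 - -31*13)=787; twice the area = |1234| = 1234; area = 617; boundary points = 1 + 1 + 2 + 1 + 1 = 6; strictly interior points = area - boundary/2 + 1 = 615; answer 615
Part II: U1 = 615; d = 1; T(2) = 2*(11) + 1*(1) = 23; iterating: T(2)=23, T(3)=57, T(4)=137, T(5)=331, T(6)=799, T(7)=1929, T(8)=4657, T(9)=11243, T(10)=27143, T(11)=65529, T(12)=158201, T(13)=381931, T(14)=922063, T(15)=2226057, T(16)=5374177, T(17)=12974411; answer 12974411
Part III: U2 = 12974411; m = 30; cross terms: (-26*7 - 30*-13)=208, (30*25 - -28*7)=946, (-28*27 - -36*25)=144, (-36*-13 - -26*27)=1170; twice the area = |2468| = 2468; area = 1234; answer 1234
Part IV: U3 = 1234; threaded value p + q = 1235; r = 25; f(2) = 3*(-36) + 3*(25) = -33; iterating: f(2)=-33, f(3)=-207, f(4)=-720, f(5)=-2781, f(6)=-10503, f(7)=-39852, f(8)=-151065, f(9)=-572751, f(10)=-2171448, f(11)=-8232597, f(12)=-31212135, f(13)=-118334196, f(14)=-448638993; answer -448638993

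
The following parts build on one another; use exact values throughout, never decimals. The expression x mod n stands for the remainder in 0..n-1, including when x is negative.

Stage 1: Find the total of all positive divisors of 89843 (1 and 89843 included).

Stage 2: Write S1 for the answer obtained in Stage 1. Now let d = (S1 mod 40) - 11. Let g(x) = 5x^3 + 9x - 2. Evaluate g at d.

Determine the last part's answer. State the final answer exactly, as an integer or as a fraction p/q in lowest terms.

Stage 1: 89843 = 13 * 6911; sigma = (1 + 13) * (1 + 6911) = 14 * 6912 = 96768; answer 96768
Stage 2: S1 = 96768; d = -3; 5*(-3)^3 + 9*(-3)^1 - 2 = (-135) + (-27) + (-2) = -164; answer -164

-164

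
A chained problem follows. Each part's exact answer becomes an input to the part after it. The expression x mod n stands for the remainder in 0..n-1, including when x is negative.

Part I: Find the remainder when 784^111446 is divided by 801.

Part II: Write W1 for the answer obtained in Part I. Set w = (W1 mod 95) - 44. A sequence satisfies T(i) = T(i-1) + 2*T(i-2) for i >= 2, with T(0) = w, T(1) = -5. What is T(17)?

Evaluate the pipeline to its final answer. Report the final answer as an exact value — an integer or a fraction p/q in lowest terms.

1529145

Part I: squarings mod 801: 784^1=784, 784^2=289, 784^4=217, 784^8=631, 784^16=64, 784^32=91, 784^64=271, 784^128=550, 784^256=523, 784^512=388, 784^1024=757, 784^2048=334, 784^4096=217, 784^8192=631, 784^16384=64, 784^32768=91, 784^65536=271; 784^111446 = 784^2 * 784^4 * 784^16 * 784^64 * 784^256 * 784^512 * 784^4096 * 784^8192 * 784^32768 * 784^65536 = 559 (mod 801); answer 559
Part II: W1 = 559; w = 40; T(2) = 1*(-5) + 2*(40) = 75; iterating: T(2)=75, T(3)=65, T(4)=215, T(5)=345, T(6)=775, T(7)=1465, T(8)=3015, T(9)=5945, T(10)=11975, T(11)=23865, T(12)=47815, T(13)=95545, T(14)=191175, T(15)=382265, T(16)=764615, T(17)=1529145; answer 1529145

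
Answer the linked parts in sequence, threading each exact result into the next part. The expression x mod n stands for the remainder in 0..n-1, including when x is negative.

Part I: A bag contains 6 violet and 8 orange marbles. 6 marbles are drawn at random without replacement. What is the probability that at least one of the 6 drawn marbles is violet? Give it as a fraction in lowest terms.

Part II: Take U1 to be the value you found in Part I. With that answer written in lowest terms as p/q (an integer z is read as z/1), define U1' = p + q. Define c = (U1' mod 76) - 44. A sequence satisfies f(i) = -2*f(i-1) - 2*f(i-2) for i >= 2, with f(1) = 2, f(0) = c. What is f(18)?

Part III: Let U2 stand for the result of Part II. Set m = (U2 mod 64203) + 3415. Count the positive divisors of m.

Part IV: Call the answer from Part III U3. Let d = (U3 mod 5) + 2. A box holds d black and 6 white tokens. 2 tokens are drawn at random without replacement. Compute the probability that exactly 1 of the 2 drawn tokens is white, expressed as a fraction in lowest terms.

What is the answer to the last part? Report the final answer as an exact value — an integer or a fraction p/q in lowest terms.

6/11

Part I: total draws C(14,6) = 3003; complement C(8,6) = 28; favorable 3003 - 28 = 2975; P = 425/429; answer 425/429
Part II: U1 = 425/429; threaded value p + q = 854; c = -26; f(2) = -2*(2) - 2*(-26) = 48; iterating: f(2)=48, f(3)=-100, f(4)=104, f(5)=-8, f(6)=-192, f(7)=400, f(8)=-416, f(9)=32, f(10)=768, f(11)=-1600, f(12)=1664, f(13)=-128, f(14)=-3072, f(15)=6400, f(16)=-6656, f(17)=512, f(18)=12288; answer 12288
Part III: U2 = 12288; m = 15703; 15703 = 41 * 383; number of divisors = (1+1) * (1+1) = 4; answer 4
Part IV: U3 = 4; d = 6; total draws C(12,2) = 66; favorable C(6,1)*C(6,1) = 36; P = 6/11; answer 6/11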